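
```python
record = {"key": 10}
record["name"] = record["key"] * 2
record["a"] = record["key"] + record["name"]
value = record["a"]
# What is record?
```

Trace (tracking record):
record = {'key': 10}  # -> record = {'key': 10}
record['name'] = record['key'] * 2  # -> record = {'key': 10, 'name': 20}
record['a'] = record['key'] + record['name']  # -> record = {'key': 10, 'name': 20, 'a': 30}
value = record['a']  # -> value = 30

Answer: {'key': 10, 'name': 20, 'a': 30}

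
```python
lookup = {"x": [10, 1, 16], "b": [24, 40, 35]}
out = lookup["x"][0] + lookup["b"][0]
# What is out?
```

Answer: 34

Derivation:
Trace (tracking out):
lookup = {'x': [10, 1, 16], 'b': [24, 40, 35]}  # -> lookup = {'x': [10, 1, 16], 'b': [24, 40, 35]}
out = lookup['x'][0] + lookup['b'][0]  # -> out = 34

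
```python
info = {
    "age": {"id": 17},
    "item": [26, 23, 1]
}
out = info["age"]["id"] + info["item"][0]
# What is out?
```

Answer: 43

Derivation:
Trace (tracking out):
info = {'age': {'id': 17}, 'item': [26, 23, 1]}  # -> info = {'age': {'id': 17}, 'item': [26, 23, 1]}
out = info['age']['id'] + info['item'][0]  # -> out = 43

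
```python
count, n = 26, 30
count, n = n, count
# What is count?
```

Answer: 30

Derivation:
Trace (tracking count):
count, n = (26, 30)  # -> count = 26, n = 30
count, n = (n, count)  # -> count = 30, n = 26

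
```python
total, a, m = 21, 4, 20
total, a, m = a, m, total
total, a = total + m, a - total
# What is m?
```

Answer: 21

Derivation:
Trace (tracking m):
total, a, m = (21, 4, 20)  # -> total = 21, a = 4, m = 20
total, a, m = (a, m, total)  # -> total = 4, a = 20, m = 21
total, a = (total + m, a - total)  # -> total = 25, a = 16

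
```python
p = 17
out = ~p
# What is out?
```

Answer: -18

Derivation:
Trace (tracking out):
p = 17  # -> p = 17
out = ~p  # -> out = -18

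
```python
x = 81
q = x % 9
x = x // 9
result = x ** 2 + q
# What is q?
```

Answer: 0

Derivation:
Trace (tracking q):
x = 81  # -> x = 81
q = x % 9  # -> q = 0
x = x // 9  # -> x = 9
result = x ** 2 + q  # -> result = 81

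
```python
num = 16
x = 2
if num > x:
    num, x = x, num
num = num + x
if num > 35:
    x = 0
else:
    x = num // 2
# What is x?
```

Trace (tracking x):
num = 16  # -> num = 16
x = 2  # -> x = 2
if num > x:  # condition is True
    num, x = (x, num)  # -> num = 2, x = 16
num = num + x  # -> num = 18
if num > 35:  # condition is False
else:
    x = num // 2  # -> x = 9

Answer: 9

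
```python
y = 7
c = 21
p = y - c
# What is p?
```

Answer: -14

Derivation:
Trace (tracking p):
y = 7  # -> y = 7
c = 21  # -> c = 21
p = y - c  # -> p = -14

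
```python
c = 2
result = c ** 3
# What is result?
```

Answer: 8

Derivation:
Trace (tracking result):
c = 2  # -> c = 2
result = c ** 3  # -> result = 8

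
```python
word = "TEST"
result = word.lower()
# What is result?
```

Answer: 'test'

Derivation:
Trace (tracking result):
word = 'TEST'  # -> word = 'TEST'
result = word.lower()  # -> result = 'test'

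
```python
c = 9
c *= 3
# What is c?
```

Trace (tracking c):
c = 9  # -> c = 9
c *= 3  # -> c = 27

Answer: 27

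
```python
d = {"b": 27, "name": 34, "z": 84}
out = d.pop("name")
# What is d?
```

Answer: {'b': 27, 'z': 84}

Derivation:
Trace (tracking d):
d = {'b': 27, 'name': 34, 'z': 84}  # -> d = {'b': 27, 'name': 34, 'z': 84}
out = d.pop('name')  # -> out = 34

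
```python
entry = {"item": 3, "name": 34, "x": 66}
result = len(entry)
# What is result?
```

Answer: 3

Derivation:
Trace (tracking result):
entry = {'item': 3, 'name': 34, 'x': 66}  # -> entry = {'item': 3, 'name': 34, 'x': 66}
result = len(entry)  # -> result = 3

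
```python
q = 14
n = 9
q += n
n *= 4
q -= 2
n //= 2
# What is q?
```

Answer: 21

Derivation:
Trace (tracking q):
q = 14  # -> q = 14
n = 9  # -> n = 9
q += n  # -> q = 23
n *= 4  # -> n = 36
q -= 2  # -> q = 21
n //= 2  # -> n = 18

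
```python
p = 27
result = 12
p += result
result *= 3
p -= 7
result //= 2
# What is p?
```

Answer: 32

Derivation:
Trace (tracking p):
p = 27  # -> p = 27
result = 12  # -> result = 12
p += result  # -> p = 39
result *= 3  # -> result = 36
p -= 7  # -> p = 32
result //= 2  # -> result = 18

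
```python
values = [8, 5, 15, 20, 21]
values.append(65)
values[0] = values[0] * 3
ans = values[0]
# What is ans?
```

Trace (tracking ans):
values = [8, 5, 15, 20, 21]  # -> values = [8, 5, 15, 20, 21]
values.append(65)  # -> values = [8, 5, 15, 20, 21, 65]
values[0] = values[0] * 3  # -> values = [24, 5, 15, 20, 21, 65]
ans = values[0]  # -> ans = 24

Answer: 24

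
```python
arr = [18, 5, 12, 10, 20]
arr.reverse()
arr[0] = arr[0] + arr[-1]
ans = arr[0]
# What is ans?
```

Trace (tracking ans):
arr = [18, 5, 12, 10, 20]  # -> arr = [18, 5, 12, 10, 20]
arr.reverse()  # -> arr = [20, 10, 12, 5, 18]
arr[0] = arr[0] + arr[-1]  # -> arr = [38, 10, 12, 5, 18]
ans = arr[0]  # -> ans = 38

Answer: 38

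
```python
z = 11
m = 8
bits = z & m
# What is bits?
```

Trace (tracking bits):
z = 11  # -> z = 11
m = 8  # -> m = 8
bits = z & m  # -> bits = 8

Answer: 8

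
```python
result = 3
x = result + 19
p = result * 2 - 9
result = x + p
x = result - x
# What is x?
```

Trace (tracking x):
result = 3  # -> result = 3
x = result + 19  # -> x = 22
p = result * 2 - 9  # -> p = -3
result = x + p  # -> result = 19
x = result - x  # -> x = -3

Answer: -3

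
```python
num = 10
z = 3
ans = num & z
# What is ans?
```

Answer: 2

Derivation:
Trace (tracking ans):
num = 10  # -> num = 10
z = 3  # -> z = 3
ans = num & z  # -> ans = 2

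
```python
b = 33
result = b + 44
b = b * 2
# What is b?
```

Answer: 66

Derivation:
Trace (tracking b):
b = 33  # -> b = 33
result = b + 44  # -> result = 77
b = b * 2  # -> b = 66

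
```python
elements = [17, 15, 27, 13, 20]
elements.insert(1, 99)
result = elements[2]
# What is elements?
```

Trace (tracking elements):
elements = [17, 15, 27, 13, 20]  # -> elements = [17, 15, 27, 13, 20]
elements.insert(1, 99)  # -> elements = [17, 99, 15, 27, 13, 20]
result = elements[2]  # -> result = 15

Answer: [17, 99, 15, 27, 13, 20]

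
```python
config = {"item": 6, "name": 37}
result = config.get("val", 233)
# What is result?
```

Answer: 233

Derivation:
Trace (tracking result):
config = {'item': 6, 'name': 37}  # -> config = {'item': 6, 'name': 37}
result = config.get('val', 233)  # -> result = 233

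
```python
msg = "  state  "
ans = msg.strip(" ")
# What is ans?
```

Trace (tracking ans):
msg = '  state  '  # -> msg = '  state  '
ans = msg.strip(' ')  # -> ans = 'state'

Answer: 'state'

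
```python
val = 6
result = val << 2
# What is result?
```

Trace (tracking result):
val = 6  # -> val = 6
result = val << 2  # -> result = 24

Answer: 24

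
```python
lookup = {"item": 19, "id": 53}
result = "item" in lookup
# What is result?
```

Answer: True

Derivation:
Trace (tracking result):
lookup = {'item': 19, 'id': 53}  # -> lookup = {'item': 19, 'id': 53}
result = 'item' in lookup  # -> result = True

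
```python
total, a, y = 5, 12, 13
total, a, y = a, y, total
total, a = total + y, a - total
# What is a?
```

Answer: 1

Derivation:
Trace (tracking a):
total, a, y = (5, 12, 13)  # -> total = 5, a = 12, y = 13
total, a, y = (a, y, total)  # -> total = 12, a = 13, y = 5
total, a = (total + y, a - total)  # -> total = 17, a = 1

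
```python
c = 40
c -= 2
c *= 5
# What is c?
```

Answer: 190

Derivation:
Trace (tracking c):
c = 40  # -> c = 40
c -= 2  # -> c = 38
c *= 5  # -> c = 190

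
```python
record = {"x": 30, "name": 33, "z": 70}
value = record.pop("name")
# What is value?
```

Answer: 33

Derivation:
Trace (tracking value):
record = {'x': 30, 'name': 33, 'z': 70}  # -> record = {'x': 30, 'name': 33, 'z': 70}
value = record.pop('name')  # -> value = 33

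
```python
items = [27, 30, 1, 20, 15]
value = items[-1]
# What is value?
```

Answer: 15

Derivation:
Trace (tracking value):
items = [27, 30, 1, 20, 15]  # -> items = [27, 30, 1, 20, 15]
value = items[-1]  # -> value = 15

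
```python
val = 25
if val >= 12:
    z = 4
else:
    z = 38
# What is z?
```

Trace (tracking z):
val = 25  # -> val = 25
if val >= 12:  # condition is True
    z = 4  # -> z = 4

Answer: 4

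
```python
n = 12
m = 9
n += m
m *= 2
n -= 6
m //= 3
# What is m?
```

Answer: 6

Derivation:
Trace (tracking m):
n = 12  # -> n = 12
m = 9  # -> m = 9
n += m  # -> n = 21
m *= 2  # -> m = 18
n -= 6  # -> n = 15
m //= 3  # -> m = 6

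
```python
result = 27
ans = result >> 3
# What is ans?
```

Trace (tracking ans):
result = 27  # -> result = 27
ans = result >> 3  # -> ans = 3

Answer: 3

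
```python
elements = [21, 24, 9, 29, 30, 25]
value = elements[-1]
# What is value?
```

Answer: 25

Derivation:
Trace (tracking value):
elements = [21, 24, 9, 29, 30, 25]  # -> elements = [21, 24, 9, 29, 30, 25]
value = elements[-1]  # -> value = 25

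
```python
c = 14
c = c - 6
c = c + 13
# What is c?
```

Trace (tracking c):
c = 14  # -> c = 14
c = c - 6  # -> c = 8
c = c + 13  # -> c = 21

Answer: 21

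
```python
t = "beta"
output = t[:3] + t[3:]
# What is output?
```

Trace (tracking output):
t = 'beta'  # -> t = 'beta'
output = t[:3] + t[3:]  # -> output = 'beta'

Answer: 'beta'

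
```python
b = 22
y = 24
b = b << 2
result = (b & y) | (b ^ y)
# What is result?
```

Answer: 88

Derivation:
Trace (tracking result):
b = 22  # -> b = 22
y = 24  # -> y = 24
b = b << 2  # -> b = 88
result = b & y | b ^ y  # -> result = 88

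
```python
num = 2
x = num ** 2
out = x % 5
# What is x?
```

Answer: 4

Derivation:
Trace (tracking x):
num = 2  # -> num = 2
x = num ** 2  # -> x = 4
out = x % 5  # -> out = 4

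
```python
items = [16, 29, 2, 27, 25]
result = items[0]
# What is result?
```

Answer: 16

Derivation:
Trace (tracking result):
items = [16, 29, 2, 27, 25]  # -> items = [16, 29, 2, 27, 25]
result = items[0]  # -> result = 16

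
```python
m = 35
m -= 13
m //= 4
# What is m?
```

Trace (tracking m):
m = 35  # -> m = 35
m -= 13  # -> m = 22
m //= 4  # -> m = 5

Answer: 5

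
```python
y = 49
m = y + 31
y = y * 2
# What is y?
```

Trace (tracking y):
y = 49  # -> y = 49
m = y + 31  # -> m = 80
y = y * 2  # -> y = 98

Answer: 98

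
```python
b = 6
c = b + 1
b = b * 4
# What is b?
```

Trace (tracking b):
b = 6  # -> b = 6
c = b + 1  # -> c = 7
b = b * 4  # -> b = 24

Answer: 24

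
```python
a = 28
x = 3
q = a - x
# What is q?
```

Answer: 25

Derivation:
Trace (tracking q):
a = 28  # -> a = 28
x = 3  # -> x = 3
q = a - x  # -> q = 25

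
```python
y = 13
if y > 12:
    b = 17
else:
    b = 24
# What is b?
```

Answer: 17

Derivation:
Trace (tracking b):
y = 13  # -> y = 13
if y > 12:  # condition is True
    b = 17  # -> b = 17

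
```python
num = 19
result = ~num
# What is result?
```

Trace (tracking result):
num = 19  # -> num = 19
result = ~num  # -> result = -20

Answer: -20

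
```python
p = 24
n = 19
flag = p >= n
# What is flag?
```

Answer: True

Derivation:
Trace (tracking flag):
p = 24  # -> p = 24
n = 19  # -> n = 19
flag = p >= n  # -> flag = True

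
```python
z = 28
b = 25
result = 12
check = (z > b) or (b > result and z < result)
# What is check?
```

Answer: True

Derivation:
Trace (tracking check):
z = 28  # -> z = 28
b = 25  # -> b = 25
result = 12  # -> result = 12
check = z > b or (b > result and z < result)  # -> check = True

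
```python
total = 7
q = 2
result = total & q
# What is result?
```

Trace (tracking result):
total = 7  # -> total = 7
q = 2  # -> q = 2
result = total & q  # -> result = 2

Answer: 2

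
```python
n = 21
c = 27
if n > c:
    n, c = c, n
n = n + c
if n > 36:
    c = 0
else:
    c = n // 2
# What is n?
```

Trace (tracking n):
n = 21  # -> n = 21
c = 27  # -> c = 27
if n > c:  # condition is False
n = n + c  # -> n = 48
if n > 36:  # condition is True
    c = 0  # -> c = 0

Answer: 48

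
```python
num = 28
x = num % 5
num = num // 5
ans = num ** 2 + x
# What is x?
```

Trace (tracking x):
num = 28  # -> num = 28
x = num % 5  # -> x = 3
num = num // 5  # -> num = 5
ans = num ** 2 + x  # -> ans = 28

Answer: 3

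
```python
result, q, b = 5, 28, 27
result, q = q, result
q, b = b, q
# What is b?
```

Trace (tracking b):
result, q, b = (5, 28, 27)  # -> result = 5, q = 28, b = 27
result, q = (q, result)  # -> result = 28, q = 5
q, b = (b, q)  # -> q = 27, b = 5

Answer: 5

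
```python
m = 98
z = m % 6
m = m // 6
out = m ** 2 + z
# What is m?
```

Trace (tracking m):
m = 98  # -> m = 98
z = m % 6  # -> z = 2
m = m // 6  # -> m = 16
out = m ** 2 + z  # -> out = 258

Answer: 16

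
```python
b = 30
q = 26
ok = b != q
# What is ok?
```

Trace (tracking ok):
b = 30  # -> b = 30
q = 26  # -> q = 26
ok = b != q  # -> ok = True

Answer: True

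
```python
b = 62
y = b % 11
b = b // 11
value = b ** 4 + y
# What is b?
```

Answer: 5

Derivation:
Trace (tracking b):
b = 62  # -> b = 62
y = b % 11  # -> y = 7
b = b // 11  # -> b = 5
value = b ** 4 + y  # -> value = 632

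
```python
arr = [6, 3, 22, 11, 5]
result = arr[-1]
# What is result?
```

Answer: 5

Derivation:
Trace (tracking result):
arr = [6, 3, 22, 11, 5]  # -> arr = [6, 3, 22, 11, 5]
result = arr[-1]  # -> result = 5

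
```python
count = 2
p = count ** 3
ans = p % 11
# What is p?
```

Answer: 8

Derivation:
Trace (tracking p):
count = 2  # -> count = 2
p = count ** 3  # -> p = 8
ans = p % 11  # -> ans = 8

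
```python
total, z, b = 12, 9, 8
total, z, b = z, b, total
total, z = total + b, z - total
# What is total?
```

Trace (tracking total):
total, z, b = (12, 9, 8)  # -> total = 12, z = 9, b = 8
total, z, b = (z, b, total)  # -> total = 9, z = 8, b = 12
total, z = (total + b, z - total)  # -> total = 21, z = -1

Answer: 21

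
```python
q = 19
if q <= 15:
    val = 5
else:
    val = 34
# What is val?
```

Trace (tracking val):
q = 19  # -> q = 19
if q <= 15:  # condition is False
else:
    val = 34  # -> val = 34

Answer: 34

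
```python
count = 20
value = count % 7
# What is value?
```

Trace (tracking value):
count = 20  # -> count = 20
value = count % 7  # -> value = 6

Answer: 6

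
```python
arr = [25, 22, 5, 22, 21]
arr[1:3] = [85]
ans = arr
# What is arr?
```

Trace (tracking arr):
arr = [25, 22, 5, 22, 21]  # -> arr = [25, 22, 5, 22, 21]
arr[1:3] = [85]  # -> arr = [25, 85, 22, 21]
ans = arr  # -> ans = [25, 85, 22, 21]

Answer: [25, 85, 22, 21]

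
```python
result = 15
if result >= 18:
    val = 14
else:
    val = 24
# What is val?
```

Answer: 24

Derivation:
Trace (tracking val):
result = 15  # -> result = 15
if result >= 18:  # condition is False
else:
    val = 24  # -> val = 24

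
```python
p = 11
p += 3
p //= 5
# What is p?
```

Trace (tracking p):
p = 11  # -> p = 11
p += 3  # -> p = 14
p //= 5  # -> p = 2

Answer: 2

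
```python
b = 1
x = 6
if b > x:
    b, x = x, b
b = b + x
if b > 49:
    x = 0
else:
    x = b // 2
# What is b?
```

Trace (tracking b):
b = 1  # -> b = 1
x = 6  # -> x = 6
if b > x:  # condition is False
b = b + x  # -> b = 7
if b > 49:  # condition is False
else:
    x = b // 2  # -> x = 3

Answer: 7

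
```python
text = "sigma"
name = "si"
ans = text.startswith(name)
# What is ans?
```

Answer: True

Derivation:
Trace (tracking ans):
text = 'sigma'  # -> text = 'sigma'
name = 'si'  # -> name = 'si'
ans = text.startswith(name)  # -> ans = True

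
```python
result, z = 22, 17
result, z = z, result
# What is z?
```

Trace (tracking z):
result, z = (22, 17)  # -> result = 22, z = 17
result, z = (z, result)  # -> result = 17, z = 22

Answer: 22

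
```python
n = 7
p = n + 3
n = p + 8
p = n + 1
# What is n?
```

Answer: 18

Derivation:
Trace (tracking n):
n = 7  # -> n = 7
p = n + 3  # -> p = 10
n = p + 8  # -> n = 18
p = n + 1  # -> p = 19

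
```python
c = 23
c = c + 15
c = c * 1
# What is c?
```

Trace (tracking c):
c = 23  # -> c = 23
c = c + 15  # -> c = 38
c = c * 1  # -> c = 38

Answer: 38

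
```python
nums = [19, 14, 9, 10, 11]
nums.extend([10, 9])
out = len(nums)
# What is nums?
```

Trace (tracking nums):
nums = [19, 14, 9, 10, 11]  # -> nums = [19, 14, 9, 10, 11]
nums.extend([10, 9])  # -> nums = [19, 14, 9, 10, 11, 10, 9]
out = len(nums)  # -> out = 7

Answer: [19, 14, 9, 10, 11, 10, 9]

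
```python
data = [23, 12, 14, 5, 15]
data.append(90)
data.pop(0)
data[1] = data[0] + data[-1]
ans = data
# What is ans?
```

Answer: [12, 102, 5, 15, 90]

Derivation:
Trace (tracking ans):
data = [23, 12, 14, 5, 15]  # -> data = [23, 12, 14, 5, 15]
data.append(90)  # -> data = [23, 12, 14, 5, 15, 90]
data.pop(0)  # -> data = [12, 14, 5, 15, 90]
data[1] = data[0] + data[-1]  # -> data = [12, 102, 5, 15, 90]
ans = data  # -> ans = [12, 102, 5, 15, 90]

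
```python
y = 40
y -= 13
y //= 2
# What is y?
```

Trace (tracking y):
y = 40  # -> y = 40
y -= 13  # -> y = 27
y //= 2  # -> y = 13

Answer: 13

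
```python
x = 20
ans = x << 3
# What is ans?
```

Trace (tracking ans):
x = 20  # -> x = 20
ans = x << 3  # -> ans = 160

Answer: 160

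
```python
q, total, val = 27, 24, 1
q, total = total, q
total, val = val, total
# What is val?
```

Trace (tracking val):
q, total, val = (27, 24, 1)  # -> q = 27, total = 24, val = 1
q, total = (total, q)  # -> q = 24, total = 27
total, val = (val, total)  # -> total = 1, val = 27

Answer: 27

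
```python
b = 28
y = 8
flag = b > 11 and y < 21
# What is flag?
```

Trace (tracking flag):
b = 28  # -> b = 28
y = 8  # -> y = 8
flag = b > 11 and y < 21  # -> flag = True

Answer: True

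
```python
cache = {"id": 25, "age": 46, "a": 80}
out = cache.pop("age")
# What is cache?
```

Trace (tracking cache):
cache = {'id': 25, 'age': 46, 'a': 80}  # -> cache = {'id': 25, 'age': 46, 'a': 80}
out = cache.pop('age')  # -> out = 46

Answer: {'id': 25, 'a': 80}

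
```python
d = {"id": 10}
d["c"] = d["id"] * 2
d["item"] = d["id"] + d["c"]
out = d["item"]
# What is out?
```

Answer: 30

Derivation:
Trace (tracking out):
d = {'id': 10}  # -> d = {'id': 10}
d['c'] = d['id'] * 2  # -> d = {'id': 10, 'c': 20}
d['item'] = d['id'] + d['c']  # -> d = {'id': 10, 'c': 20, 'item': 30}
out = d['item']  # -> out = 30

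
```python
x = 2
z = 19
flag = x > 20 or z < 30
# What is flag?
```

Answer: True

Derivation:
Trace (tracking flag):
x = 2  # -> x = 2
z = 19  # -> z = 19
flag = x > 20 or z < 30  # -> flag = True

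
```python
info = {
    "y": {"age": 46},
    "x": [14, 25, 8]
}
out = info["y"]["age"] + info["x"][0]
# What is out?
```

Trace (tracking out):
info = {'y': {'age': 46}, 'x': [14, 25, 8]}  # -> info = {'y': {'age': 46}, 'x': [14, 25, 8]}
out = info['y']['age'] + info['x'][0]  # -> out = 60

Answer: 60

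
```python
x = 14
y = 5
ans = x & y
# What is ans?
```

Answer: 4

Derivation:
Trace (tracking ans):
x = 14  # -> x = 14
y = 5  # -> y = 5
ans = x & y  # -> ans = 4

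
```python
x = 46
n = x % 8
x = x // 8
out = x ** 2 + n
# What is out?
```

Trace (tracking out):
x = 46  # -> x = 46
n = x % 8  # -> n = 6
x = x // 8  # -> x = 5
out = x ** 2 + n  # -> out = 31

Answer: 31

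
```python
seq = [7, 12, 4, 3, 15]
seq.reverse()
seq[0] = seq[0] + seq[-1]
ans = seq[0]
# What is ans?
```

Trace (tracking ans):
seq = [7, 12, 4, 3, 15]  # -> seq = [7, 12, 4, 3, 15]
seq.reverse()  # -> seq = [15, 3, 4, 12, 7]
seq[0] = seq[0] + seq[-1]  # -> seq = [22, 3, 4, 12, 7]
ans = seq[0]  # -> ans = 22

Answer: 22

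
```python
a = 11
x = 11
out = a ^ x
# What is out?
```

Trace (tracking out):
a = 11  # -> a = 11
x = 11  # -> x = 11
out = a ^ x  # -> out = 0

Answer: 0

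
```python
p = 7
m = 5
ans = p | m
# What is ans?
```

Trace (tracking ans):
p = 7  # -> p = 7
m = 5  # -> m = 5
ans = p | m  # -> ans = 7

Answer: 7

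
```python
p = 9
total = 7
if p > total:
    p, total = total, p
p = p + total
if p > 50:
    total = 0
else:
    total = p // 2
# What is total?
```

Answer: 8

Derivation:
Trace (tracking total):
p = 9  # -> p = 9
total = 7  # -> total = 7
if p > total:  # condition is True
    p, total = (total, p)  # -> p = 7, total = 9
p = p + total  # -> p = 16
if p > 50:  # condition is False
else:
    total = p // 2  # -> total = 8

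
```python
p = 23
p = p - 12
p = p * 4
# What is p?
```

Trace (tracking p):
p = 23  # -> p = 23
p = p - 12  # -> p = 11
p = p * 4  # -> p = 44

Answer: 44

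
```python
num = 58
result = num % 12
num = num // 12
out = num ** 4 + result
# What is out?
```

Trace (tracking out):
num = 58  # -> num = 58
result = num % 12  # -> result = 10
num = num // 12  # -> num = 4
out = num ** 4 + result  # -> out = 266

Answer: 266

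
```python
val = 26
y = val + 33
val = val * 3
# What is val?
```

Answer: 78

Derivation:
Trace (tracking val):
val = 26  # -> val = 26
y = val + 33  # -> y = 59
val = val * 3  # -> val = 78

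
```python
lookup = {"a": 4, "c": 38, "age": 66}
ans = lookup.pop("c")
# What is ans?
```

Trace (tracking ans):
lookup = {'a': 4, 'c': 38, 'age': 66}  # -> lookup = {'a': 4, 'c': 38, 'age': 66}
ans = lookup.pop('c')  # -> ans = 38

Answer: 38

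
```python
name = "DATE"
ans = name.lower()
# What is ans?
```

Answer: 'date'

Derivation:
Trace (tracking ans):
name = 'DATE'  # -> name = 'DATE'
ans = name.lower()  # -> ans = 'date'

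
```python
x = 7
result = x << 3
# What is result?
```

Trace (tracking result):
x = 7  # -> x = 7
result = x << 3  # -> result = 56

Answer: 56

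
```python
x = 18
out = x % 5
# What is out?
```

Trace (tracking out):
x = 18  # -> x = 18
out = x % 5  # -> out = 3

Answer: 3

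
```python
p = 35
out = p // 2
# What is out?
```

Trace (tracking out):
p = 35  # -> p = 35
out = p // 2  # -> out = 17

Answer: 17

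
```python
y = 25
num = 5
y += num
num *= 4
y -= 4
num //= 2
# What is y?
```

Trace (tracking y):
y = 25  # -> y = 25
num = 5  # -> num = 5
y += num  # -> y = 30
num *= 4  # -> num = 20
y -= 4  # -> y = 26
num //= 2  # -> num = 10

Answer: 26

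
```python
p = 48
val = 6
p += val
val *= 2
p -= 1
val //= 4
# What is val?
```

Answer: 3

Derivation:
Trace (tracking val):
p = 48  # -> p = 48
val = 6  # -> val = 6
p += val  # -> p = 54
val *= 2  # -> val = 12
p -= 1  # -> p = 53
val //= 4  # -> val = 3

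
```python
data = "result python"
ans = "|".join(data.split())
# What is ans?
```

Trace (tracking ans):
data = 'result python'  # -> data = 'result python'
ans = '|'.join(data.split())  # -> ans = 'result|python'

Answer: 'result|python'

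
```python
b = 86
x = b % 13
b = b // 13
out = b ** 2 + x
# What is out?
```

Answer: 44

Derivation:
Trace (tracking out):
b = 86  # -> b = 86
x = b % 13  # -> x = 8
b = b // 13  # -> b = 6
out = b ** 2 + x  # -> out = 44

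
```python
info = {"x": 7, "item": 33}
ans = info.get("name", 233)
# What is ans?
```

Answer: 233

Derivation:
Trace (tracking ans):
info = {'x': 7, 'item': 33}  # -> info = {'x': 7, 'item': 33}
ans = info.get('name', 233)  # -> ans = 233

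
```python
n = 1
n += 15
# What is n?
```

Answer: 16

Derivation:
Trace (tracking n):
n = 1  # -> n = 1
n += 15  # -> n = 16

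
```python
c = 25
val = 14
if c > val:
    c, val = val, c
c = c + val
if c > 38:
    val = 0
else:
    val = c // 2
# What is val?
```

Trace (tracking val):
c = 25  # -> c = 25
val = 14  # -> val = 14
if c > val:  # condition is True
    c, val = (val, c)  # -> c = 14, val = 25
c = c + val  # -> c = 39
if c > 38:  # condition is True
    val = 0  # -> val = 0

Answer: 0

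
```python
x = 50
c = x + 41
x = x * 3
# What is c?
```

Answer: 91

Derivation:
Trace (tracking c):
x = 50  # -> x = 50
c = x + 41  # -> c = 91
x = x * 3  # -> x = 150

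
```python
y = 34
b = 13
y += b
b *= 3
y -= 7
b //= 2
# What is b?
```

Trace (tracking b):
y = 34  # -> y = 34
b = 13  # -> b = 13
y += b  # -> y = 47
b *= 3  # -> b = 39
y -= 7  # -> y = 40
b //= 2  # -> b = 19

Answer: 19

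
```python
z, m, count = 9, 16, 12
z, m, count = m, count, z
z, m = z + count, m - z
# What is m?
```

Trace (tracking m):
z, m, count = (9, 16, 12)  # -> z = 9, m = 16, count = 12
z, m, count = (m, count, z)  # -> z = 16, m = 12, count = 9
z, m = (z + count, m - z)  # -> z = 25, m = -4

Answer: -4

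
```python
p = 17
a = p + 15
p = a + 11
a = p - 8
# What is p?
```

Trace (tracking p):
p = 17  # -> p = 17
a = p + 15  # -> a = 32
p = a + 11  # -> p = 43
a = p - 8  # -> a = 35

Answer: 43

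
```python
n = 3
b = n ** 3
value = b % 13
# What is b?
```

Trace (tracking b):
n = 3  # -> n = 3
b = n ** 3  # -> b = 27
value = b % 13  # -> value = 1

Answer: 27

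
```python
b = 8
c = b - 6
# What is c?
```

Trace (tracking c):
b = 8  # -> b = 8
c = b - 6  # -> c = 2

Answer: 2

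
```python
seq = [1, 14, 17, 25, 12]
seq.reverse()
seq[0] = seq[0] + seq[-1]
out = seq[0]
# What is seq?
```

Trace (tracking seq):
seq = [1, 14, 17, 25, 12]  # -> seq = [1, 14, 17, 25, 12]
seq.reverse()  # -> seq = [12, 25, 17, 14, 1]
seq[0] = seq[0] + seq[-1]  # -> seq = [13, 25, 17, 14, 1]
out = seq[0]  # -> out = 13

Answer: [13, 25, 17, 14, 1]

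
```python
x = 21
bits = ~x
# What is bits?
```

Answer: -22

Derivation:
Trace (tracking bits):
x = 21  # -> x = 21
bits = ~x  # -> bits = -22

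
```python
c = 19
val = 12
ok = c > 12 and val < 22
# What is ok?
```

Answer: True

Derivation:
Trace (tracking ok):
c = 19  # -> c = 19
val = 12  # -> val = 12
ok = c > 12 and val < 22  # -> ok = True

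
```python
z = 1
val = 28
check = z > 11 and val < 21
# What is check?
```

Trace (tracking check):
z = 1  # -> z = 1
val = 28  # -> val = 28
check = z > 11 and val < 21  # -> check = False

Answer: False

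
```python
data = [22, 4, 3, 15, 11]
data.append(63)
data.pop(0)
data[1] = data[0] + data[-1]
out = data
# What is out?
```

Trace (tracking out):
data = [22, 4, 3, 15, 11]  # -> data = [22, 4, 3, 15, 11]
data.append(63)  # -> data = [22, 4, 3, 15, 11, 63]
data.pop(0)  # -> data = [4, 3, 15, 11, 63]
data[1] = data[0] + data[-1]  # -> data = [4, 67, 15, 11, 63]
out = data  # -> out = [4, 67, 15, 11, 63]

Answer: [4, 67, 15, 11, 63]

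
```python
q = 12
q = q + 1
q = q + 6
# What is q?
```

Answer: 19

Derivation:
Trace (tracking q):
q = 12  # -> q = 12
q = q + 1  # -> q = 13
q = q + 6  # -> q = 19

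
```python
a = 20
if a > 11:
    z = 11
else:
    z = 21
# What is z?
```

Answer: 11

Derivation:
Trace (tracking z):
a = 20  # -> a = 20
if a > 11:  # condition is True
    z = 11  # -> z = 11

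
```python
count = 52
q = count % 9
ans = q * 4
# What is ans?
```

Trace (tracking ans):
count = 52  # -> count = 52
q = count % 9  # -> q = 7
ans = q * 4  # -> ans = 28

Answer: 28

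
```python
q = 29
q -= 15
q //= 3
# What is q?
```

Answer: 4

Derivation:
Trace (tracking q):
q = 29  # -> q = 29
q -= 15  # -> q = 14
q //= 3  # -> q = 4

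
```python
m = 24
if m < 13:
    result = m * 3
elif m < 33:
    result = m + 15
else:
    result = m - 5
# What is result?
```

Answer: 39

Derivation:
Trace (tracking result):
m = 24  # -> m = 24
if m < 13:  # condition is False
elif m < 33:  # condition is True
    result = m + 15  # -> result = 39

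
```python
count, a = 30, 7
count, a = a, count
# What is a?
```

Trace (tracking a):
count, a = (30, 7)  # -> count = 30, a = 7
count, a = (a, count)  # -> count = 7, a = 30

Answer: 30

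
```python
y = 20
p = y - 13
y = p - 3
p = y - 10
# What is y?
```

Trace (tracking y):
y = 20  # -> y = 20
p = y - 13  # -> p = 7
y = p - 3  # -> y = 4
p = y - 10  # -> p = -6

Answer: 4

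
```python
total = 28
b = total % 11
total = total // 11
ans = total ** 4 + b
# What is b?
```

Trace (tracking b):
total = 28  # -> total = 28
b = total % 11  # -> b = 6
total = total // 11  # -> total = 2
ans = total ** 4 + b  # -> ans = 22

Answer: 6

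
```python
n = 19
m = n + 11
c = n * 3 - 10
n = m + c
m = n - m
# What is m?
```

Answer: 47

Derivation:
Trace (tracking m):
n = 19  # -> n = 19
m = n + 11  # -> m = 30
c = n * 3 - 10  # -> c = 47
n = m + c  # -> n = 77
m = n - m  # -> m = 47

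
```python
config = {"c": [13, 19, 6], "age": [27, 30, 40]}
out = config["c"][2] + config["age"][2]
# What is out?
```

Trace (tracking out):
config = {'c': [13, 19, 6], 'age': [27, 30, 40]}  # -> config = {'c': [13, 19, 6], 'age': [27, 30, 40]}
out = config['c'][2] + config['age'][2]  # -> out = 46

Answer: 46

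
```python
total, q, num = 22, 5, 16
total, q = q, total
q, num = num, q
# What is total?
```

Trace (tracking total):
total, q, num = (22, 5, 16)  # -> total = 22, q = 5, num = 16
total, q = (q, total)  # -> total = 5, q = 22
q, num = (num, q)  # -> q = 16, num = 22

Answer: 5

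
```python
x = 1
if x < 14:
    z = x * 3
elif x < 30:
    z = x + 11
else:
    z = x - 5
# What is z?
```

Answer: 3

Derivation:
Trace (tracking z):
x = 1  # -> x = 1
if x < 14:  # condition is True
    z = x * 3  # -> z = 3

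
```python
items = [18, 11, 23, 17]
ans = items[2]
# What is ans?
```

Answer: 23

Derivation:
Trace (tracking ans):
items = [18, 11, 23, 17]  # -> items = [18, 11, 23, 17]
ans = items[2]  # -> ans = 23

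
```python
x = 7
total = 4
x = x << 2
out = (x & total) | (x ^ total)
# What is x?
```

Trace (tracking x):
x = 7  # -> x = 7
total = 4  # -> total = 4
x = x << 2  # -> x = 28
out = x & total | x ^ total  # -> out = 28

Answer: 28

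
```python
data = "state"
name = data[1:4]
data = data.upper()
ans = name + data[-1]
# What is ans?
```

Trace (tracking ans):
data = 'state'  # -> data = 'state'
name = data[1:4]  # -> name = 'tat'
data = data.upper()  # -> data = 'STATE'
ans = name + data[-1]  # -> ans = 'tatE'

Answer: 'tatE'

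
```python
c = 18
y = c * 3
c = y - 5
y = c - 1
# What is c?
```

Answer: 49

Derivation:
Trace (tracking c):
c = 18  # -> c = 18
y = c * 3  # -> y = 54
c = y - 5  # -> c = 49
y = c - 1  # -> y = 48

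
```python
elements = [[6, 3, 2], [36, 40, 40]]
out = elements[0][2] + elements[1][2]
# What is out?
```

Answer: 42

Derivation:
Trace (tracking out):
elements = [[6, 3, 2], [36, 40, 40]]  # -> elements = [[6, 3, 2], [36, 40, 40]]
out = elements[0][2] + elements[1][2]  # -> out = 42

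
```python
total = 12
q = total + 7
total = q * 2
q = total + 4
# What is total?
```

Answer: 38

Derivation:
Trace (tracking total):
total = 12  # -> total = 12
q = total + 7  # -> q = 19
total = q * 2  # -> total = 38
q = total + 4  # -> q = 42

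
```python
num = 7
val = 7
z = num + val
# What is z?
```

Trace (tracking z):
num = 7  # -> num = 7
val = 7  # -> val = 7
z = num + val  # -> z = 14

Answer: 14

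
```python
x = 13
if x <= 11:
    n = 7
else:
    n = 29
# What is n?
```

Answer: 29

Derivation:
Trace (tracking n):
x = 13  # -> x = 13
if x <= 11:  # condition is False
else:
    n = 29  # -> n = 29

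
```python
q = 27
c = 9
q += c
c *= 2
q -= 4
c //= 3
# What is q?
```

Trace (tracking q):
q = 27  # -> q = 27
c = 9  # -> c = 9
q += c  # -> q = 36
c *= 2  # -> c = 18
q -= 4  # -> q = 32
c //= 3  # -> c = 6

Answer: 32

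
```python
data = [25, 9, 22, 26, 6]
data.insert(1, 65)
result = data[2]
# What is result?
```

Answer: 9

Derivation:
Trace (tracking result):
data = [25, 9, 22, 26, 6]  # -> data = [25, 9, 22, 26, 6]
data.insert(1, 65)  # -> data = [25, 65, 9, 22, 26, 6]
result = data[2]  # -> result = 9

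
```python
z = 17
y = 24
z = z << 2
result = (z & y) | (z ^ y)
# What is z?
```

Trace (tracking z):
z = 17  # -> z = 17
y = 24  # -> y = 24
z = z << 2  # -> z = 68
result = z & y | z ^ y  # -> result = 92

Answer: 68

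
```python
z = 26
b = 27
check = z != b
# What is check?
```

Trace (tracking check):
z = 26  # -> z = 26
b = 27  # -> b = 27
check = z != b  # -> check = True

Answer: True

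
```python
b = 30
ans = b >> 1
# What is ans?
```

Answer: 15

Derivation:
Trace (tracking ans):
b = 30  # -> b = 30
ans = b >> 1  # -> ans = 15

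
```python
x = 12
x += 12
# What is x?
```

Answer: 24

Derivation:
Trace (tracking x):
x = 12  # -> x = 12
x += 12  # -> x = 24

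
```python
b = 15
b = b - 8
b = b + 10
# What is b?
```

Trace (tracking b):
b = 15  # -> b = 15
b = b - 8  # -> b = 7
b = b + 10  # -> b = 17

Answer: 17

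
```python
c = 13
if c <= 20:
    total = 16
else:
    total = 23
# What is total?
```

Answer: 16

Derivation:
Trace (tracking total):
c = 13  # -> c = 13
if c <= 20:  # condition is True
    total = 16  # -> total = 16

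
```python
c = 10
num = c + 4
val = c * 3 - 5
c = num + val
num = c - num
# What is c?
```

Trace (tracking c):
c = 10  # -> c = 10
num = c + 4  # -> num = 14
val = c * 3 - 5  # -> val = 25
c = num + val  # -> c = 39
num = c - num  # -> num = 25

Answer: 39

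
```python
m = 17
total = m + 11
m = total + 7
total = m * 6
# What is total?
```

Trace (tracking total):
m = 17  # -> m = 17
total = m + 11  # -> total = 28
m = total + 7  # -> m = 35
total = m * 6  # -> total = 210

Answer: 210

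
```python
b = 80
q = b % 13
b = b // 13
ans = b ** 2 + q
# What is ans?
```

Answer: 38

Derivation:
Trace (tracking ans):
b = 80  # -> b = 80
q = b % 13  # -> q = 2
b = b // 13  # -> b = 6
ans = b ** 2 + q  # -> ans = 38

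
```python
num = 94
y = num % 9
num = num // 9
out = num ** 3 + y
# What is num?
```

Trace (tracking num):
num = 94  # -> num = 94
y = num % 9  # -> y = 4
num = num // 9  # -> num = 10
out = num ** 3 + y  # -> out = 1004

Answer: 10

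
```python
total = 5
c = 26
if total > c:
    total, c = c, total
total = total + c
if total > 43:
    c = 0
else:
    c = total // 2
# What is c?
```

Trace (tracking c):
total = 5  # -> total = 5
c = 26  # -> c = 26
if total > c:  # condition is False
total = total + c  # -> total = 31
if total > 43:  # condition is False
else:
    c = total // 2  # -> c = 15

Answer: 15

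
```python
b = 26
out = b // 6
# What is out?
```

Trace (tracking out):
b = 26  # -> b = 26
out = b // 6  # -> out = 4

Answer: 4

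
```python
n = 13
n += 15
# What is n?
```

Trace (tracking n):
n = 13  # -> n = 13
n += 15  # -> n = 28

Answer: 28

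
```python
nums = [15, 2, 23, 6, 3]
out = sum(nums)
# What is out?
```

Answer: 49

Derivation:
Trace (tracking out):
nums = [15, 2, 23, 6, 3]  # -> nums = [15, 2, 23, 6, 3]
out = sum(nums)  # -> out = 49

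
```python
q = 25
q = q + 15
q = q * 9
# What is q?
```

Answer: 360

Derivation:
Trace (tracking q):
q = 25  # -> q = 25
q = q + 15  # -> q = 40
q = q * 9  # -> q = 360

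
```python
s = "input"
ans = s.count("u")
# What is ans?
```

Answer: 1

Derivation:
Trace (tracking ans):
s = 'input'  # -> s = 'input'
ans = s.count('u')  # -> ans = 1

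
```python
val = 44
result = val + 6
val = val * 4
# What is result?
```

Answer: 50

Derivation:
Trace (tracking result):
val = 44  # -> val = 44
result = val + 6  # -> result = 50
val = val * 4  # -> val = 176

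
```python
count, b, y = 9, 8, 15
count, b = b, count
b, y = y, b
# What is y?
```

Trace (tracking y):
count, b, y = (9, 8, 15)  # -> count = 9, b = 8, y = 15
count, b = (b, count)  # -> count = 8, b = 9
b, y = (y, b)  # -> b = 15, y = 9

Answer: 9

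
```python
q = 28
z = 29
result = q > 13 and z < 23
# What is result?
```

Trace (tracking result):
q = 28  # -> q = 28
z = 29  # -> z = 29
result = q > 13 and z < 23  # -> result = False

Answer: False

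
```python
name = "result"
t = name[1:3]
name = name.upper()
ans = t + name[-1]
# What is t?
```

Answer: 'es'

Derivation:
Trace (tracking t):
name = 'result'  # -> name = 'result'
t = name[1:3]  # -> t = 'es'
name = name.upper()  # -> name = 'RESULT'
ans = t + name[-1]  # -> ans = 'esT'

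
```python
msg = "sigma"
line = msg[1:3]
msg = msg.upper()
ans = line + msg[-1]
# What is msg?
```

Trace (tracking msg):
msg = 'sigma'  # -> msg = 'sigma'
line = msg[1:3]  # -> line = 'ig'
msg = msg.upper()  # -> msg = 'SIGMA'
ans = line + msg[-1]  # -> ans = 'igA'

Answer: 'SIGMA'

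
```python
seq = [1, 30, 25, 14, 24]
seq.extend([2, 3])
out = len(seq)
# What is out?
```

Answer: 7

Derivation:
Trace (tracking out):
seq = [1, 30, 25, 14, 24]  # -> seq = [1, 30, 25, 14, 24]
seq.extend([2, 3])  # -> seq = [1, 30, 25, 14, 24, 2, 3]
out = len(seq)  # -> out = 7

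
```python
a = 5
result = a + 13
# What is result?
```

Answer: 18

Derivation:
Trace (tracking result):
a = 5  # -> a = 5
result = a + 13  # -> result = 18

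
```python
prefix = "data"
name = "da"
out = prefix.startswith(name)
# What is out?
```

Answer: True

Derivation:
Trace (tracking out):
prefix = 'data'  # -> prefix = 'data'
name = 'da'  # -> name = 'da'
out = prefix.startswith(name)  # -> out = True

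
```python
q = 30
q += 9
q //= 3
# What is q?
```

Trace (tracking q):
q = 30  # -> q = 30
q += 9  # -> q = 39
q //= 3  # -> q = 13

Answer: 13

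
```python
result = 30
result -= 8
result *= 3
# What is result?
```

Trace (tracking result):
result = 30  # -> result = 30
result -= 8  # -> result = 22
result *= 3  # -> result = 66

Answer: 66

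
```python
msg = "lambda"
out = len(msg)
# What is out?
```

Answer: 6

Derivation:
Trace (tracking out):
msg = 'lambda'  # -> msg = 'lambda'
out = len(msg)  # -> out = 6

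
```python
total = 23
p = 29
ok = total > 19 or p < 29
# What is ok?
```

Answer: True

Derivation:
Trace (tracking ok):
total = 23  # -> total = 23
p = 29  # -> p = 29
ok = total > 19 or p < 29  # -> ok = True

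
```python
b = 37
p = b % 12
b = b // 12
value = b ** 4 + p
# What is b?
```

Trace (tracking b):
b = 37  # -> b = 37
p = b % 12  # -> p = 1
b = b // 12  # -> b = 3
value = b ** 4 + p  # -> value = 82

Answer: 3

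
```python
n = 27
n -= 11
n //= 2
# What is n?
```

Answer: 8

Derivation:
Trace (tracking n):
n = 27  # -> n = 27
n -= 11  # -> n = 16
n //= 2  # -> n = 8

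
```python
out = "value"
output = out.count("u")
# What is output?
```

Trace (tracking output):
out = 'value'  # -> out = 'value'
output = out.count('u')  # -> output = 1

Answer: 1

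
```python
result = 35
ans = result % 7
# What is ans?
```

Trace (tracking ans):
result = 35  # -> result = 35
ans = result % 7  # -> ans = 0

Answer: 0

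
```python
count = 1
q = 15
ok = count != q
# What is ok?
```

Answer: True

Derivation:
Trace (tracking ok):
count = 1  # -> count = 1
q = 15  # -> q = 15
ok = count != q  # -> ok = True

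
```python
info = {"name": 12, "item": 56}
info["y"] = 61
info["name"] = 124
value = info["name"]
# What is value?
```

Answer: 124

Derivation:
Trace (tracking value):
info = {'name': 12, 'item': 56}  # -> info = {'name': 12, 'item': 56}
info['y'] = 61  # -> info = {'name': 12, 'item': 56, 'y': 61}
info['name'] = 124  # -> info = {'name': 124, 'item': 56, 'y': 61}
value = info['name']  # -> value = 124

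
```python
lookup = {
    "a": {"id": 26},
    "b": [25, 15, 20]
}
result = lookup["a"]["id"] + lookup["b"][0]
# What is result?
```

Answer: 51

Derivation:
Trace (tracking result):
lookup = {'a': {'id': 26}, 'b': [25, 15, 20]}  # -> lookup = {'a': {'id': 26}, 'b': [25, 15, 20]}
result = lookup['a']['id'] + lookup['b'][0]  # -> result = 51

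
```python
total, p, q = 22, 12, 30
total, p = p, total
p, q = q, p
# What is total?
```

Answer: 12

Derivation:
Trace (tracking total):
total, p, q = (22, 12, 30)  # -> total = 22, p = 12, q = 30
total, p = (p, total)  # -> total = 12, p = 22
p, q = (q, p)  # -> p = 30, q = 22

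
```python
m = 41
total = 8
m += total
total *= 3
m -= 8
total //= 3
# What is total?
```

Trace (tracking total):
m = 41  # -> m = 41
total = 8  # -> total = 8
m += total  # -> m = 49
total *= 3  # -> total = 24
m -= 8  # -> m = 41
total //= 3  # -> total = 8

Answer: 8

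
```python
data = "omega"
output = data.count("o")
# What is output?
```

Trace (tracking output):
data = 'omega'  # -> data = 'omega'
output = data.count('o')  # -> output = 1

Answer: 1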